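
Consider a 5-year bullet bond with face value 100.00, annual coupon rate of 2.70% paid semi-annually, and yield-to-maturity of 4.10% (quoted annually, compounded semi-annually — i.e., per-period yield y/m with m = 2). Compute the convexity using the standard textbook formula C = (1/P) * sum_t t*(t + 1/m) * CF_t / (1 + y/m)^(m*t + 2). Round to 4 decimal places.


Answer: Convexity = 24.2999

Derivation:
Coupon per period c = face * coupon_rate / m = 1.350000
Periods per year m = 2; per-period yield y/m = 0.020500
Number of cashflows N = 10
Cashflows (t years, CF_t, discount factor 1/(1+y/m)^(m*t), PV):
  t = 0.5000: CF_t = 1.350000, DF = 0.979912, PV = 1.322881
  t = 1.0000: CF_t = 1.350000, DF = 0.960227, PV = 1.296307
  t = 1.5000: CF_t = 1.350000, DF = 0.940938, PV = 1.270266
  t = 2.0000: CF_t = 1.350000, DF = 0.922036, PV = 1.244749
  t = 2.5000: CF_t = 1.350000, DF = 0.903514, PV = 1.219744
  t = 3.0000: CF_t = 1.350000, DF = 0.885364, PV = 1.195242
  t = 3.5000: CF_t = 1.350000, DF = 0.867579, PV = 1.171231
  t = 4.0000: CF_t = 1.350000, DF = 0.850151, PV = 1.147703
  t = 4.5000: CF_t = 1.350000, DF = 0.833073, PV = 1.124648
  t = 5.0000: CF_t = 101.350000, DF = 0.816338, PV = 82.735837
Price P = sum_t PV_t = 93.728608
Convexity numerator sum_t t*(t + 1/m) * CF_t / (1+y/m)^(m*t + 2):
  t = 0.5000: term = 0.635133
  t = 1.0000: term = 1.867123
  t = 1.5000: term = 3.659232
  t = 2.0000: term = 5.976208
  t = 2.5000: term = 8.784235
  t = 3.0000: term = 12.050886
  t = 3.5000: term = 15.745075
  t = 4.0000: term = 19.837009
  t = 4.5000: term = 24.298149
  t = 5.0000: term = 2184.742908
Convexity = (1/P) * sum = 2277.595959 / 93.728608 = 24.299902


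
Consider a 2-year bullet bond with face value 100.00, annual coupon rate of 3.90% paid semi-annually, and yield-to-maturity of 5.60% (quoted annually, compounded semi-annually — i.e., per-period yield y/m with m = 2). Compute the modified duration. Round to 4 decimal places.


Answer: Modified duration = 1.8894

Derivation:
Coupon per period c = face * coupon_rate / m = 1.950000
Periods per year m = 2; per-period yield y/m = 0.028000
Number of cashflows N = 4
Cashflows (t years, CF_t, discount factor 1/(1+y/m)^(m*t), PV):
  t = 0.5000: CF_t = 1.950000, DF = 0.972763, PV = 1.896887
  t = 1.0000: CF_t = 1.950000, DF = 0.946267, PV = 1.845221
  t = 1.5000: CF_t = 1.950000, DF = 0.920493, PV = 1.794962
  t = 2.0000: CF_t = 101.950000, DF = 0.895422, PV = 91.288227
Price P = sum_t PV_t = 96.825297
First compute Macaulay numerator sum_t t * PV_t:
  t * PV_t at t = 0.5000: 0.948444
  t * PV_t at t = 1.0000: 1.845221
  t * PV_t at t = 1.5000: 2.692443
  t * PV_t at t = 2.0000: 182.576454
Macaulay duration D = 188.062561 / 96.825297 = 1.942287
Modified duration = D / (1 + y/m) = 1.942287 / (1 + 0.028000) = 1.889385


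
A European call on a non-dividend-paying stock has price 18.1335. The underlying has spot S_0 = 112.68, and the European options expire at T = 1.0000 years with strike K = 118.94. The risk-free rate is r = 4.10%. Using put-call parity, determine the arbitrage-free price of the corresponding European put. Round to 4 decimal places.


Answer: Put price = 19.6156

Derivation:
Put-call parity: C - P = S_0 * exp(-qT) - K * exp(-rT).
S_0 * exp(-qT) = 112.6800 * 1.00000000 = 112.68000000
K * exp(-rT) = 118.9400 * 0.95982913 = 114.16207672
P = C - S*exp(-qT) + K*exp(-rT)
P = 18.1335 - 112.68000000 + 114.16207672 = 19.6156


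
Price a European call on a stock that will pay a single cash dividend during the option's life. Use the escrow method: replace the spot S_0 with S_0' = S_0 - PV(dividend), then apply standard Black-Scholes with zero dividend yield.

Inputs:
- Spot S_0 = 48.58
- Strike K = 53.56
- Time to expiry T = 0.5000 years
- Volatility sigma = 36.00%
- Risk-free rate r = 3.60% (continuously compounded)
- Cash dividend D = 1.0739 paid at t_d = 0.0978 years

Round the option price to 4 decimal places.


PV(D) = D * exp(-r * t_d) = 1.0739 * 0.99648539 = 1.07012566
S_0' = S_0 - PV(D) = 48.5800 - 1.07012566 = 47.50987434
d1 = (ln(S_0'/K) + (r + sigma^2/2)*T) / (sigma*sqrt(T)) = -0.27288410
d2 = d1 - sigma*sqrt(T) = -0.52744254
exp(-rT) = 0.98216103
N(d1) = 0.39247116; N(d2) = 0.29894315
C = S_0' * N(d1) - K * exp(-rT) * N(d2) = 47.50987434 * 0.39247116 - 53.5600 * 0.98216103 * 0.29894315 = 2.9205

Answer: Price = 2.9205


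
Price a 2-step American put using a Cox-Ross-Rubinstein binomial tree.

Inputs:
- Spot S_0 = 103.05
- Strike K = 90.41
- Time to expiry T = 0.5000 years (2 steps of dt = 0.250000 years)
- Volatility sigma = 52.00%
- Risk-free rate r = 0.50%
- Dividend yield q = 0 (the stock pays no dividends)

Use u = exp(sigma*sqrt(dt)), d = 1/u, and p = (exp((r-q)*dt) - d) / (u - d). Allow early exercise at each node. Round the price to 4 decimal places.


dt = T/N = 0.250000
u = exp(sigma*sqrt(dt)) = 1.296930; d = 1/u = 0.771052
p = (exp((r-q)*dt) - d) / (u - d) = 0.437742
Discount per step: exp(-r*dt) = 0.998751
Stock lattice S(k, i) with i counting down-moves:
  k=0: S(0,0) = 103.0500
  k=1: S(1,0) = 133.6486; S(1,1) = 79.4569
  k=2: S(2,0) = 173.3329; S(2,1) = 103.0500; S(2,2) = 61.2653
Terminal payoffs V(N, i) = max(K - S_T, 0):
  V(2,0) = 0.000000; V(2,1) = 0.000000; V(2,2) = 29.144658
Backward induction: V(k, i) = exp(-r*dt) * [p * V(k+1, i) + (1-p) * V(k+1, i+1)]; then take max(V_cont, immediate exercise) for American.
  V(1,0) = exp(-r*dt) * [p*0.000000 + (1-p)*0.000000] = 0.000000; exercise = 0.000000; V(1,0) = max -> 0.000000
  V(1,1) = exp(-r*dt) * [p*0.000000 + (1-p)*29.144658] = 16.366341; exercise = 10.953134; V(1,1) = max -> 16.366341
  V(0,0) = exp(-r*dt) * [p*0.000000 + (1-p)*16.366341] = 9.190608; exercise = 0.000000; V(0,0) = max -> 9.190608

Answer: Price = V(0,0) = 9.1906


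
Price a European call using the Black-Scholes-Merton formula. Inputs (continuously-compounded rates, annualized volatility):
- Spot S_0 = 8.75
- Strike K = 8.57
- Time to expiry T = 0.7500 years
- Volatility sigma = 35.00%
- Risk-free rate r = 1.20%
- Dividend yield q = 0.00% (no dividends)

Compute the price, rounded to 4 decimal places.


d1 = (ln(S/K) + (r - q + 0.5*sigma^2) * T) / (sigma * sqrt(T)) = 0.24982265
d2 = d1 - sigma * sqrt(T) = -0.05328624
exp(-rT) = 0.99104038; exp(-qT) = 1.00000000
C = S_0 * exp(-qT) * N(d1) - K * exp(-rT) * N(d2)
N(d1) = 0.59863775; N(d2) = 0.47875192
C = 8.7500 * 1.00000000 * 0.59863775 - 8.5700 * 0.99104038 * 0.47875192 = 1.1719

Answer: Price = 1.1719


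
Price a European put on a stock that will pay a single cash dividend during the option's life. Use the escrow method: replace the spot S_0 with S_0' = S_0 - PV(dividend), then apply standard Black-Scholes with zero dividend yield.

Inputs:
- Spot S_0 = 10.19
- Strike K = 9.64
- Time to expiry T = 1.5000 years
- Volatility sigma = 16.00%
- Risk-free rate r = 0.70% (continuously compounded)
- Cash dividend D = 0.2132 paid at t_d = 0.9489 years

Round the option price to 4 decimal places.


PV(D) = D * exp(-r * t_d) = 0.2132 * 0.99337971 = 0.21178855
S_0' = S_0 - PV(D) = 10.1900 - 0.21178855 = 9.97821145
d1 = (ln(S_0'/K) + (r + sigma^2/2)*T) / (sigma*sqrt(T)) = 0.32753123
d2 = d1 - sigma*sqrt(T) = 0.13157205
exp(-rT) = 0.98955493
N(-d1) = 0.37163306; N(-d2) = 0.44766140
P = K * exp(-rT) * N(-d2) - S_0' * N(-d1) = 9.6400 * 0.98955493 * 0.44766140 - 9.97821145 * 0.37163306 = 0.5621

Answer: Price = 0.5621


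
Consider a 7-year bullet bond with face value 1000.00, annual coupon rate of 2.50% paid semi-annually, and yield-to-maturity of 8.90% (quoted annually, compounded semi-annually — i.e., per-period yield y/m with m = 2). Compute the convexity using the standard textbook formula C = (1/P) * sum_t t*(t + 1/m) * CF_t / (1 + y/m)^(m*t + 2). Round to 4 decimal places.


Coupon per period c = face * coupon_rate / m = 12.500000
Periods per year m = 2; per-period yield y/m = 0.044500
Number of cashflows N = 14
Cashflows (t years, CF_t, discount factor 1/(1+y/m)^(m*t), PV):
  t = 0.5000: CF_t = 12.500000, DF = 0.957396, PV = 11.967449
  t = 1.0000: CF_t = 12.500000, DF = 0.916607, PV = 11.457586
  t = 1.5000: CF_t = 12.500000, DF = 0.877556, PV = 10.969446
  t = 2.0000: CF_t = 12.500000, DF = 0.840168, PV = 10.502102
  t = 2.5000: CF_t = 12.500000, DF = 0.804374, PV = 10.054669
  t = 3.0000: CF_t = 12.500000, DF = 0.770104, PV = 9.626299
  t = 3.5000: CF_t = 12.500000, DF = 0.737294, PV = 9.216179
  t = 4.0000: CF_t = 12.500000, DF = 0.705883, PV = 8.823532
  t = 4.5000: CF_t = 12.500000, DF = 0.675809, PV = 8.447613
  t = 5.0000: CF_t = 12.500000, DF = 0.647017, PV = 8.087710
  t = 5.5000: CF_t = 12.500000, DF = 0.619451, PV = 7.743140
  t = 6.0000: CF_t = 12.500000, DF = 0.593060, PV = 7.413251
  t = 6.5000: CF_t = 12.500000, DF = 0.567793, PV = 7.097416
  t = 7.0000: CF_t = 1012.500000, DF = 0.543603, PV = 550.397955
Price P = sum_t PV_t = 671.804346
Convexity numerator sum_t t*(t + 1/m) * CF_t / (1+y/m)^(m*t + 2):
  t = 0.5000: term = 5.484723
  t = 1.0000: term = 15.753153
  t = 1.5000: term = 30.164008
  t = 2.0000: term = 48.131495
  t = 2.5000: term = 69.121343
  t = 3.0000: term = 92.647085
  t = 3.5000: term = 118.266583
  t = 4.0000: term = 145.578780
  t = 4.5000: term = 174.220656
  t = 5.0000: term = 203.864391
  t = 5.5000: term = 234.214715
  t = 6.0000: term = 265.006423
  t = 6.5000: term = 296.002068
  t = 7.0000: term = 26486.173904
Convexity = (1/P) * sum = 28184.629325 / 671.804346 = 41.953628

Answer: Convexity = 41.9536


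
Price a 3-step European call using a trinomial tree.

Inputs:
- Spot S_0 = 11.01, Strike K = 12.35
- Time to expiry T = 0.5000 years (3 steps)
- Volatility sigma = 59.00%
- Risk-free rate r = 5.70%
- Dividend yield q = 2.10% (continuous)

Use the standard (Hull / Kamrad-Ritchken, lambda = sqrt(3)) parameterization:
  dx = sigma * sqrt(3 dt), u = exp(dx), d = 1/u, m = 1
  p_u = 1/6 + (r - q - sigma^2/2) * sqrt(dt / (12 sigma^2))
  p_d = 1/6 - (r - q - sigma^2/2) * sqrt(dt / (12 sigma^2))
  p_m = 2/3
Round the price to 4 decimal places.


Answer: Price = V(0,0) = 1.3912

Derivation:
dt = T/N = 0.166667; dx = sigma*sqrt(3*dt) = 0.417193
u = exp(dx) = 1.517695; d = 1/u = 0.658894
p_u = 0.139091, p_m = 0.666667, p_d = 0.194242
Discount per step: exp(-r*dt) = 0.990545
Stock lattice S(k, j) with j the centered position index:
  k=0: S(0,+0) = 11.0100
  k=1: S(1,-1) = 7.2544; S(1,+0) = 11.0100; S(1,+1) = 16.7098
  k=2: S(2,-2) = 4.7799; S(2,-1) = 7.2544; S(2,+0) = 11.0100; S(2,+1) = 16.7098; S(2,+2) = 25.3604
  k=3: S(3,-3) = 3.1494; S(3,-2) = 4.7799; S(3,-1) = 7.2544; S(3,+0) = 11.0100; S(3,+1) = 16.7098; S(3,+2) = 25.3604; S(3,+3) = 38.4894
Terminal payoffs V(N, j) = max(S_T - K, 0):
  V(3,-3) = 0.000000; V(3,-2) = 0.000000; V(3,-1) = 0.000000; V(3,+0) = 0.000000; V(3,+1) = 4.359826; V(3,+2) = 13.010427; V(3,+3) = 26.139403
Backward induction: V(k, j) = exp(-r*dt) * [p_u * V(k+1, j+1) + p_m * V(k+1, j) + p_d * V(k+1, j-1)]
  V(2,-2) = exp(-r*dt) * [p_u*0.000000 + p_m*0.000000 + p_d*0.000000] = 0.000000
  V(2,-1) = exp(-r*dt) * [p_u*0.000000 + p_m*0.000000 + p_d*0.000000] = 0.000000
  V(2,+0) = exp(-r*dt) * [p_u*4.359826 + p_m*0.000000 + p_d*0.000000] = 0.600681
  V(2,+1) = exp(-r*dt) * [p_u*13.010427 + p_m*4.359826 + p_d*0.000000] = 4.671599
  V(2,+2) = exp(-r*dt) * [p_u*26.139403 + p_m*13.010427 + p_d*4.359826] = 13.031855
  V(1,-1) = exp(-r*dt) * [p_u*0.600681 + p_m*0.000000 + p_d*0.000000] = 0.082760
  V(1,+0) = exp(-r*dt) * [p_u*4.671599 + p_m*0.600681 + p_d*0.000000] = 1.040304
  V(1,+1) = exp(-r*dt) * [p_u*13.031855 + p_m*4.671599 + p_d*0.600681] = 4.996009
  V(0,+0) = exp(-r*dt) * [p_u*4.996009 + p_m*1.040304 + p_d*0.082760] = 1.391234


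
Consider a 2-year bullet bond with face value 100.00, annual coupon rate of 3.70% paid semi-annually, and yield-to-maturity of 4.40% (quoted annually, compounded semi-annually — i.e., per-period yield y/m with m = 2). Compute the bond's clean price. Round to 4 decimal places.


Answer: Price = 98.6737

Derivation:
Coupon per period c = face * coupon_rate / m = 1.850000
Periods per year m = 2; per-period yield y/m = 0.022000
Number of cashflows N = 4
Cashflows (t years, CF_t, discount factor 1/(1+y/m)^(m*t), PV):
  t = 0.5000: CF_t = 1.850000, DF = 0.978474, PV = 1.810176
  t = 1.0000: CF_t = 1.850000, DF = 0.957411, PV = 1.771210
  t = 1.5000: CF_t = 1.850000, DF = 0.936801, PV = 1.733082
  t = 2.0000: CF_t = 101.850000, DF = 0.916635, PV = 93.359271
Price P = sum_t PV_t = 98.673738


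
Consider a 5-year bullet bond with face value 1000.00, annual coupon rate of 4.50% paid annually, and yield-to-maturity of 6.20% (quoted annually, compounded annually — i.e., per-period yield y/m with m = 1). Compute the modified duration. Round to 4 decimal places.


Answer: Modified duration = 4.3029

Derivation:
Coupon per period c = face * coupon_rate / m = 45.000000
Periods per year m = 1; per-period yield y/m = 0.062000
Number of cashflows N = 5
Cashflows (t years, CF_t, discount factor 1/(1+y/m)^(m*t), PV):
  t = 1.0000: CF_t = 45.000000, DF = 0.941620, PV = 42.372881
  t = 2.0000: CF_t = 45.000000, DF = 0.886647, PV = 39.899135
  t = 3.0000: CF_t = 45.000000, DF = 0.834885, PV = 37.569807
  t = 4.0000: CF_t = 45.000000, DF = 0.786144, PV = 35.376466
  t = 5.0000: CF_t = 1045.000000, DF = 0.740248, PV = 773.559469
Price P = sum_t PV_t = 928.777759
First compute Macaulay numerator sum_t t * PV_t:
  t * PV_t at t = 1.0000: 42.372881
  t * PV_t at t = 2.0000: 79.798270
  t * PV_t at t = 3.0000: 112.709421
  t * PV_t at t = 4.0000: 141.505864
  t * PV_t at t = 5.0000: 3867.797346
Macaulay duration D = 4244.183782 / 928.777759 = 4.569644
Modified duration = D / (1 + y/m) = 4.569644 / (1 + 0.062000) = 4.302866


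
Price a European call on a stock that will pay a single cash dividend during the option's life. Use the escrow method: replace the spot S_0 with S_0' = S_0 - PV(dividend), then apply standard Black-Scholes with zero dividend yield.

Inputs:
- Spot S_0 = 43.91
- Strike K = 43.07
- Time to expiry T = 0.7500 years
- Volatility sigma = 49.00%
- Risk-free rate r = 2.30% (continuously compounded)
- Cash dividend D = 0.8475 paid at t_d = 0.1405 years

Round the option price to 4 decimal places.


PV(D) = D * exp(-r * t_d) = 0.8475 * 0.99677372 = 0.84476572
S_0' = S_0 - PV(D) = 43.9100 - 0.84476572 = 43.06523428
d1 = (ln(S_0'/K) + (r + sigma^2/2)*T) / (sigma*sqrt(T)) = 0.25256563
d2 = d1 - sigma*sqrt(T) = -0.17178682
exp(-rT) = 0.98289793
N(d1) = 0.59969805; N(d2) = 0.43180256
C = S_0' * N(d1) - K * exp(-rT) * N(d2) = 43.06523428 * 0.59969805 - 43.0700 * 0.98289793 * 0.43180256 = 7.5465

Answer: Price = 7.5465


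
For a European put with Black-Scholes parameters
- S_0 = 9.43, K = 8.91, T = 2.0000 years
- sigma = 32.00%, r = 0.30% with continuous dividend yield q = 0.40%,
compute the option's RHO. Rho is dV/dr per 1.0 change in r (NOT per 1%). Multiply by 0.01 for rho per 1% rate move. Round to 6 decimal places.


Answer: Rho = -9.599828

Derivation:
d1 = 0.3471935289; d2 = -0.1053548110
phi(d1) = 0.3756076342; exp(-qT) = 0.9920319148; exp(-rT) = 0.9940179641
N(-d2) = 0.5419528640
Rho = -K*T*exp(-rT)*N(-d2) = -8.9100 * 2.0000 * 0.9940179641 * 0.5419528640 = -9.599828


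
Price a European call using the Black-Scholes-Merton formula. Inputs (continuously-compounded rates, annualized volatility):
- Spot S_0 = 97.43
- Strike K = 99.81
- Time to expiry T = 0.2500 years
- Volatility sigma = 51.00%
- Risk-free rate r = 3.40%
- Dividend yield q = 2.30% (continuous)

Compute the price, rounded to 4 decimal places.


Answer: Price = 8.9221

Derivation:
d1 = (ln(S/K) + (r - q + 0.5*sigma^2) * T) / (sigma * sqrt(T)) = 0.04364036
d2 = d1 - sigma * sqrt(T) = -0.21135964
exp(-rT) = 0.99153602; exp(-qT) = 0.99426650
C = S_0 * exp(-qT) * N(d1) - K * exp(-rT) * N(d2)
N(d1) = 0.51740446; N(d2) = 0.41630333
C = 97.4300 * 0.99426650 * 0.51740446 - 99.8100 * 0.99153602 * 0.41630333 = 8.9221


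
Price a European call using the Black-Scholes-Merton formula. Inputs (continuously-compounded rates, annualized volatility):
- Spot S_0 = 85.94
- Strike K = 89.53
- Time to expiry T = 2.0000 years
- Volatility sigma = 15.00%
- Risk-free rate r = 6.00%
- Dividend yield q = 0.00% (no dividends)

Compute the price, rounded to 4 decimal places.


Answer: Price = 10.7279

Derivation:
d1 = (ln(S/K) + (r - q + 0.5*sigma^2) * T) / (sigma * sqrt(T)) = 0.47883204
d2 = d1 - sigma * sqrt(T) = 0.26670000
exp(-rT) = 0.88692044; exp(-qT) = 1.00000000
C = S_0 * exp(-qT) * N(d1) - K * exp(-rT) * N(d2)
N(d1) = 0.68397094; N(d2) = 0.60514992
C = 85.9400 * 1.00000000 * 0.68397094 - 89.5300 * 0.88692044 * 0.60514992 = 10.7279


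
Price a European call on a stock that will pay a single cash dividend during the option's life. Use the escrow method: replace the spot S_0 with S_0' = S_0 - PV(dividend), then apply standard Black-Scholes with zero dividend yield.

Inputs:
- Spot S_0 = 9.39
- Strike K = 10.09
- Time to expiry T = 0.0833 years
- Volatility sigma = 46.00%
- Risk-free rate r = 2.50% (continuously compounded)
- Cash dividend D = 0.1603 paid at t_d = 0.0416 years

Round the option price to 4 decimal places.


Answer: Price = 0.1968

Derivation:
PV(D) = D * exp(-r * t_d) = 0.1603 * 0.99896054 = 0.16013337
S_0' = S_0 - PV(D) = 9.3900 - 0.16013337 = 9.22986663
d1 = (ln(S_0'/K) + (r + sigma^2/2)*T) / (sigma*sqrt(T)) = -0.58904971
d2 = d1 - sigma*sqrt(T) = -0.72181371
exp(-rT) = 0.99791967
N(d1) = 0.27791396; N(d2) = 0.23520451
C = S_0' * N(d1) - K * exp(-rT) * N(d2) = 9.22986663 * 0.27791396 - 10.0900 * 0.99791967 * 0.23520451 = 0.1968


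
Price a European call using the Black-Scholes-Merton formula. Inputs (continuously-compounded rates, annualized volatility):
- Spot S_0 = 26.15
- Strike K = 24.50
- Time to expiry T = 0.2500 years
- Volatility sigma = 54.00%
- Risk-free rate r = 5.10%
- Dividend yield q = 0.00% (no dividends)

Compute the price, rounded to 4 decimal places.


Answer: Price = 3.7942

Derivation:
d1 = (ln(S/K) + (r - q + 0.5*sigma^2) * T) / (sigma * sqrt(T)) = 0.42361509
d2 = d1 - sigma * sqrt(T) = 0.15361509
exp(-rT) = 0.98733094; exp(-qT) = 1.00000000
C = S_0 * exp(-qT) * N(d1) - K * exp(-rT) * N(d2)
N(d1) = 0.66407672; N(d2) = 0.56104338
C = 26.1500 * 1.00000000 * 0.66407672 - 24.5000 * 0.98733094 * 0.56104338 = 3.7942


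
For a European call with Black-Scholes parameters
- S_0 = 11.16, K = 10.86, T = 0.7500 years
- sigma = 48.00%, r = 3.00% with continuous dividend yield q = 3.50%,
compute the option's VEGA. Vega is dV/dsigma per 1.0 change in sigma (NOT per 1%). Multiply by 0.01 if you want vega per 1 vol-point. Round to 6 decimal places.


Answer: Vega = 3.626829

Derivation:
d1 = 0.2643774506; d2 = -0.1513147432
phi(d1) = 0.3852409673; exp(-qT) = 0.9740915363; exp(-rT) = 0.9777512372
Vega = S * exp(-qT) * phi(d1) * sqrt(T) = 11.1600 * 0.9740915363 * 0.3852409673 * 0.8660254038 = 3.626829


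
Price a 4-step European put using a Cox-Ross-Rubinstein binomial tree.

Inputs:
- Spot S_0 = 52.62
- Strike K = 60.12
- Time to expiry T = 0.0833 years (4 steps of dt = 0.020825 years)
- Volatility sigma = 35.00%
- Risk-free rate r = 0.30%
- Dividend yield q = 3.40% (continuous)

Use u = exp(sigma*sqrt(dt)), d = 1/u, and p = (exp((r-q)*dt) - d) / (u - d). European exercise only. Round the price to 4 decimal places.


dt = T/N = 0.020825
u = exp(sigma*sqrt(dt)) = 1.051805; d = 1/u = 0.950746
p = (exp((r-q)*dt) - d) / (u - d) = 0.480990
Discount per step: exp(-r*dt) = 0.999938
Stock lattice S(k, i) with i counting down-moves:
  k=0: S(0,0) = 52.6200
  k=1: S(1,0) = 55.3460; S(1,1) = 50.0283
  k=2: S(2,0) = 58.2132; S(2,1) = 52.6200; S(2,2) = 47.5642
  k=3: S(3,0) = 61.2290; S(3,1) = 55.3460; S(3,2) = 50.0283; S(3,3) = 45.2215
  k=4: S(4,0) = 64.4010; S(4,1) = 58.2132; S(4,2) = 52.6200; S(4,3) = 47.5642; S(4,4) = 42.9942
Terminal payoffs V(N, i) = max(K - S_T, 0):
  V(4,0) = 0.000000; V(4,1) = 1.906787; V(4,2) = 7.500000; V(4,3) = 12.555809; V(4,4) = 17.125848
Backward induction: V(k, i) = exp(-r*dt) * [p * V(k+1, i) + (1-p) * V(k+1, i+1)].
  V(3,0) = exp(-r*dt) * [p*0.000000 + (1-p)*1.906787] = 0.989580
  V(3,1) = exp(-r*dt) * [p*1.906787 + (1-p)*7.500000] = 4.809422
  V(3,2) = exp(-r*dt) * [p*7.500000 + (1-p)*12.555809] = 10.123385
  V(3,3) = exp(-r*dt) * [p*12.555809 + (1-p)*17.125848] = 14.926774
  V(2,0) = exp(-r*dt) * [p*0.989580 + (1-p)*4.809422] = 2.971932
  V(2,1) = exp(-r*dt) * [p*4.809422 + (1-p)*10.123385] = 7.566951
  V(2,2) = exp(-r*dt) * [p*10.123385 + (1-p)*14.926774] = 12.615605
  V(1,0) = exp(-r*dt) * [p*2.971932 + (1-p)*7.566951] = 5.356460
  V(1,1) = exp(-r*dt) * [p*7.566951 + (1-p)*12.615605] = 10.186619
  V(0,0) = exp(-r*dt) * [p*5.356460 + (1-p)*10.186619] = 7.862871

Answer: Price = V(0,0) = 7.8629


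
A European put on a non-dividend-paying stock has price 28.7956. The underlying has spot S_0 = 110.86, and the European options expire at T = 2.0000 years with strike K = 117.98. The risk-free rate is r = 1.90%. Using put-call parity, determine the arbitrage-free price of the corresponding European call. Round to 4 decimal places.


Put-call parity: C - P = S_0 * exp(-qT) - K * exp(-rT).
S_0 * exp(-qT) = 110.8600 * 1.00000000 = 110.86000000
K * exp(-rT) = 117.9800 * 0.96271294 = 113.58087277
C = P + S*exp(-qT) - K*exp(-rT)
C = 28.7956 + 110.86000000 - 113.58087277 = 26.0747

Answer: Call price = 26.0747


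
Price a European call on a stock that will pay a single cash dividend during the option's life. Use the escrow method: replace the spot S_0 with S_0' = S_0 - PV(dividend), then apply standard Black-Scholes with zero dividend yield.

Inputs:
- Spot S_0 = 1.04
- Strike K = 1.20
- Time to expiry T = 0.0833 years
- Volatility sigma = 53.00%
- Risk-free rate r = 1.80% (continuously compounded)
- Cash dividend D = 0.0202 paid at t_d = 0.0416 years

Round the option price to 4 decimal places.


PV(D) = D * exp(-r * t_d) = 0.0202 * 0.99925148 = 0.02018488
S_0' = S_0 - PV(D) = 1.0400 - 0.02018488 = 1.01981512
d1 = (ln(S_0'/K) + (r + sigma^2/2)*T) / (sigma*sqrt(T)) = -0.97734218
d2 = d1 - sigma*sqrt(T) = -1.13030940
exp(-rT) = 0.99850172
N(d1) = 0.16419989; N(d2) = 0.12917294
C = S_0' * N(d1) - K * exp(-rT) * N(d2) = 1.01981512 * 0.16419989 - 1.2000 * 0.99850172 * 0.12917294 = 0.0127

Answer: Price = 0.0127


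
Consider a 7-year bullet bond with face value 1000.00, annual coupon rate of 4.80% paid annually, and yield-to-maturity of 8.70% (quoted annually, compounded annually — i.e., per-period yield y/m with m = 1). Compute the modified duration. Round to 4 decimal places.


Coupon per period c = face * coupon_rate / m = 48.000000
Periods per year m = 1; per-period yield y/m = 0.087000
Number of cashflows N = 7
Cashflows (t years, CF_t, discount factor 1/(1+y/m)^(m*t), PV):
  t = 1.0000: CF_t = 48.000000, DF = 0.919963, PV = 44.158234
  t = 2.0000: CF_t = 48.000000, DF = 0.846332, PV = 40.623950
  t = 3.0000: CF_t = 48.000000, DF = 0.778595, PV = 37.372539
  t = 4.0000: CF_t = 48.000000, DF = 0.716278, PV = 34.381361
  t = 5.0000: CF_t = 48.000000, DF = 0.658950, PV = 31.629587
  t = 6.0000: CF_t = 48.000000, DF = 0.606209, PV = 29.098056
  t = 7.0000: CF_t = 1048.000000, DF = 0.557690, PV = 584.459570
Price P = sum_t PV_t = 801.723296
First compute Macaulay numerator sum_t t * PV_t:
  t * PV_t at t = 1.0000: 44.158234
  t * PV_t at t = 2.0000: 81.247900
  t * PV_t at t = 3.0000: 112.117617
  t * PV_t at t = 4.0000: 137.525443
  t * PV_t at t = 5.0000: 158.147933
  t * PV_t at t = 6.0000: 174.588335
  t * PV_t at t = 7.0000: 4091.216988
Macaulay duration D = 4799.002451 / 801.723296 = 5.985859
Modified duration = D / (1 + y/m) = 5.985859 / (1 + 0.087000) = 5.506770

Answer: Modified duration = 5.5068


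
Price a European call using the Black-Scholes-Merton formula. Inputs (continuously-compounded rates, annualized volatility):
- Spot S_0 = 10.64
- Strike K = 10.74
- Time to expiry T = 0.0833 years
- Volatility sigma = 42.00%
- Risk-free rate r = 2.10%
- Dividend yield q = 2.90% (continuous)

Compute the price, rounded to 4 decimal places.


d1 = (ln(S/K) + (r - q + 0.5*sigma^2) * T) / (sigma * sqrt(T)) = -0.02205874
d2 = d1 - sigma * sqrt(T) = -0.14327805
exp(-rT) = 0.99825223; exp(-qT) = 0.99758722
C = S_0 * exp(-qT) * N(d1) - K * exp(-rT) * N(d2)
N(d1) = 0.49120055; N(d2) = 0.44303530
C = 10.6400 * 0.99758722 * 0.49120055 - 10.7400 * 0.99825223 * 0.44303530 = 0.4639

Answer: Price = 0.4639


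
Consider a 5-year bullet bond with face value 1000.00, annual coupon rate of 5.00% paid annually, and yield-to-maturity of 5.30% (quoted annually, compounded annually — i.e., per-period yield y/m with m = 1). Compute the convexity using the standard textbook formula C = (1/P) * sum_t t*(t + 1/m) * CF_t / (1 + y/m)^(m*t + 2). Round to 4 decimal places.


Answer: Convexity = 23.7767

Derivation:
Coupon per period c = face * coupon_rate / m = 50.000000
Periods per year m = 1; per-period yield y/m = 0.053000
Number of cashflows N = 5
Cashflows (t years, CF_t, discount factor 1/(1+y/m)^(m*t), PV):
  t = 1.0000: CF_t = 50.000000, DF = 0.949668, PV = 47.483381
  t = 2.0000: CF_t = 50.000000, DF = 0.901869, PV = 45.093429
  t = 3.0000: CF_t = 50.000000, DF = 0.856475, PV = 42.823769
  t = 4.0000: CF_t = 50.000000, DF = 0.813367, PV = 40.668347
  t = 5.0000: CF_t = 1050.000000, DF = 0.772428, PV = 811.049654
Price P = sum_t PV_t = 987.118580
Convexity numerator sum_t t*(t + 1/m) * CF_t / (1+y/m)^(m*t + 2):
  t = 1.0000: term = 85.647539
  t = 2.0000: term = 244.010081
  t = 3.0000: term = 463.456945
  t = 4.0000: term = 733.550087
  t = 5.0000: term = 21943.806019
Convexity = (1/P) * sum = 23470.470671 / 987.118580 = 23.776749


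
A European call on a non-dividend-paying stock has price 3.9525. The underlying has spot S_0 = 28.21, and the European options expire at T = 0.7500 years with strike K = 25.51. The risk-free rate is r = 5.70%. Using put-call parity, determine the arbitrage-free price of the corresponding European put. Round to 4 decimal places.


Put-call parity: C - P = S_0 * exp(-qT) - K * exp(-rT).
S_0 * exp(-qT) = 28.2100 * 1.00000000 = 28.21000000
K * exp(-rT) = 25.5100 * 0.95815090 = 24.44242940
P = C - S*exp(-qT) + K*exp(-rT)
P = 3.9525 - 28.21000000 + 24.44242940 = 0.1849

Answer: Put price = 0.1849


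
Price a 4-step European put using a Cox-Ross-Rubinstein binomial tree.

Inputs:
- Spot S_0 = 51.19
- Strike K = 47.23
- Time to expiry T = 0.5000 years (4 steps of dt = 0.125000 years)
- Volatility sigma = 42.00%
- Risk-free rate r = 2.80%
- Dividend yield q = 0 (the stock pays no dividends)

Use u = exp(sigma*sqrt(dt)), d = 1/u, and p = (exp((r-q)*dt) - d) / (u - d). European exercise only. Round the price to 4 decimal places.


dt = T/N = 0.125000
u = exp(sigma*sqrt(dt)) = 1.160084; d = 1/u = 0.862007
p = (exp((r-q)*dt) - d) / (u - d) = 0.474707
Discount per step: exp(-r*dt) = 0.996506
Stock lattice S(k, i) with i counting down-moves:
  k=0: S(0,0) = 51.1900
  k=1: S(1,0) = 59.3847; S(1,1) = 44.1261
  k=2: S(2,0) = 68.8912; S(2,1) = 51.1900; S(2,2) = 38.0370
  k=3: S(3,0) = 79.9196; S(3,1) = 59.3847; S(3,2) = 44.1261; S(3,3) = 32.7881
  k=4: S(4,0) = 92.7135; S(4,1) = 68.8912; S(4,2) = 51.1900; S(4,3) = 38.0370; S(4,4) = 28.2636
Terminal payoffs V(N, i) = max(K - S_T, 0):
  V(4,0) = 0.000000; V(4,1) = 0.000000; V(4,2) = 0.000000; V(4,3) = 9.193001; V(4,4) = 18.966407
Backward induction: V(k, i) = exp(-r*dt) * [p * V(k+1, i) + (1-p) * V(k+1, i+1)].
  V(3,0) = exp(-r*dt) * [p*0.000000 + (1-p)*0.000000] = 0.000000
  V(3,1) = exp(-r*dt) * [p*0.000000 + (1-p)*0.000000] = 0.000000
  V(3,2) = exp(-r*dt) * [p*0.000000 + (1-p)*9.193001] = 4.812143
  V(3,3) = exp(-r*dt) * [p*9.193001 + (1-p)*18.966407] = 14.276842
  V(2,0) = exp(-r*dt) * [p*0.000000 + (1-p)*0.000000] = 0.000000
  V(2,1) = exp(-r*dt) * [p*0.000000 + (1-p)*4.812143] = 2.518951
  V(2,2) = exp(-r*dt) * [p*4.812143 + (1-p)*14.276842] = 9.749695
  V(1,0) = exp(-r*dt) * [p*0.000000 + (1-p)*2.518951] = 1.318563
  V(1,1) = exp(-r*dt) * [p*2.518951 + (1-p)*9.749695] = 6.295135
  V(0,0) = exp(-r*dt) * [p*1.318563 + (1-p)*6.295135] = 3.918979

Answer: Price = V(0,0) = 3.9190


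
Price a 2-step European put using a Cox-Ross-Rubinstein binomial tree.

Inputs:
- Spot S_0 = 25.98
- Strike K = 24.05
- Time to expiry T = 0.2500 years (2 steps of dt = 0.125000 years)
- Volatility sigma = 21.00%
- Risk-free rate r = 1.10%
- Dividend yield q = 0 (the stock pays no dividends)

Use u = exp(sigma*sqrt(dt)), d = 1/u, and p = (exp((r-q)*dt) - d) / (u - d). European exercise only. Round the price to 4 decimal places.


dt = T/N = 0.125000
u = exp(sigma*sqrt(dt)) = 1.077072; d = 1/u = 0.928443
p = (exp((r-q)*dt) - d) / (u - d) = 0.490705
Discount per step: exp(-r*dt) = 0.998626
Stock lattice S(k, i) with i counting down-moves:
  k=0: S(0,0) = 25.9800
  k=1: S(1,0) = 27.9823; S(1,1) = 24.1210
  k=2: S(2,0) = 30.1390; S(2,1) = 25.9800; S(2,2) = 22.3949
Terminal payoffs V(N, i) = max(K - S_T, 0):
  V(2,0) = 0.000000; V(2,1) = 0.000000; V(2,2) = 1.655070
Backward induction: V(k, i) = exp(-r*dt) * [p * V(k+1, i) + (1-p) * V(k+1, i+1)].
  V(1,0) = exp(-r*dt) * [p*0.000000 + (1-p)*0.000000] = 0.000000
  V(1,1) = exp(-r*dt) * [p*0.000000 + (1-p)*1.655070] = 0.841761
  V(0,0) = exp(-r*dt) * [p*0.000000 + (1-p)*0.841761] = 0.428116

Answer: Price = V(0,0) = 0.4281


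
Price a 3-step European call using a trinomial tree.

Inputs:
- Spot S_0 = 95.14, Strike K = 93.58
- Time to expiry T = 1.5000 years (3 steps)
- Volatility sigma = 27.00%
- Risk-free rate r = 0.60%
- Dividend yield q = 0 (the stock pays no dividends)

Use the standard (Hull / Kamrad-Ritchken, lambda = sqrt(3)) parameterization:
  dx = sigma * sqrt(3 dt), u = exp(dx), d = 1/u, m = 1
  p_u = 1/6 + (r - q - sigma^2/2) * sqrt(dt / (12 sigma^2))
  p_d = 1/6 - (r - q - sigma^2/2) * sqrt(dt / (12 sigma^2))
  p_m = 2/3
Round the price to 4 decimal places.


dt = T/N = 0.500000; dx = sigma*sqrt(3*dt) = 0.330681
u = exp(dx) = 1.391916; d = 1/u = 0.718434
p_u = 0.143646, p_m = 0.666667, p_d = 0.189687
Discount per step: exp(-r*dt) = 0.997004
Stock lattice S(k, j) with j the centered position index:
  k=0: S(0,+0) = 95.1400
  k=1: S(1,-1) = 68.3518; S(1,+0) = 95.1400; S(1,+1) = 132.4269
  k=2: S(2,-2) = 49.1063; S(2,-1) = 68.3518; S(2,+0) = 95.1400; S(2,+1) = 132.4269; S(2,+2) = 184.3271
  k=3: S(3,-3) = 35.2796; S(3,-2) = 49.1063; S(3,-1) = 68.3518; S(3,+0) = 95.1400; S(3,+1) = 132.4269; S(3,+2) = 184.3271; S(3,+3) = 256.5678
Terminal payoffs V(N, j) = max(S_T - K, 0):
  V(3,-3) = 0.000000; V(3,-2) = 0.000000; V(3,-1) = 0.000000; V(3,+0) = 1.560000; V(3,+1) = 38.846875; V(3,+2) = 90.747068; V(3,+3) = 162.987769
Backward induction: V(k, j) = exp(-r*dt) * [p_u * V(k+1, j+1) + p_m * V(k+1, j) + p_d * V(k+1, j-1)]
  V(2,-2) = exp(-r*dt) * [p_u*0.000000 + p_m*0.000000 + p_d*0.000000] = 0.000000
  V(2,-1) = exp(-r*dt) * [p_u*1.560000 + p_m*0.000000 + p_d*0.000000] = 0.223417
  V(2,+0) = exp(-r*dt) * [p_u*38.846875 + p_m*1.560000 + p_d*0.000000] = 6.600367
  V(2,+1) = exp(-r*dt) * [p_u*90.747068 + p_m*38.846875 + p_d*1.560000] = 39.111771
  V(2,+2) = exp(-r*dt) * [p_u*162.987769 + p_m*90.747068 + p_d*38.846875] = 91.005919
  V(1,-1) = exp(-r*dt) * [p_u*6.600367 + p_m*0.223417 + p_d*0.000000] = 1.093774
  V(1,+0) = exp(-r*dt) * [p_u*39.111771 + p_m*6.600367 + p_d*0.223417] = 10.030736
  V(1,+1) = exp(-r*dt) * [p_u*91.005919 + p_m*39.111771 + p_d*6.600367] = 40.278140
  V(0,+0) = exp(-r*dt) * [p_u*40.278140 + p_m*10.030736 + p_d*1.093774] = 12.642442

Answer: Price = V(0,0) = 12.6424


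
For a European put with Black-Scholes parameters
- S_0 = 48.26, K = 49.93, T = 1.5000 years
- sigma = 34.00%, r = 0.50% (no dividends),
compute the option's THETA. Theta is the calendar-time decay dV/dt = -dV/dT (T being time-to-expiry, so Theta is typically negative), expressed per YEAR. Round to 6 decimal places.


d1 = 0.1445223820; d2 = -0.2718908743
phi(d1) = 0.3947976623; exp(-qT) = 1.0000000000; exp(-rT) = 0.9925280548
Theta = -S*exp(-qT)*phi(d1)*sigma/(2*sqrt(T)) + r*K*exp(-rT)*N(-d2) - q*S*exp(-qT)*N(-d1)
N(-d1) = 0.4425439919; N(-d2) = 0.6071470359; sqrt(T) = 1.2247448714
Term 1 = -48.2600 * 1.0000000000 * 0.3947976623 * 0.3400 / (2 * 1.2247448714) = -2.6446315936
Term 2 = 0.0050 * 49.9300 * 0.9925280548 * 0.6071470359 = 0.1504417030
Term 3 = 0 (no dividend yield, q = 0)
Theta = -2.6446315936 + (0.1504417030) + (0.0000000000) = -2.494190

Answer: Theta = -2.494190


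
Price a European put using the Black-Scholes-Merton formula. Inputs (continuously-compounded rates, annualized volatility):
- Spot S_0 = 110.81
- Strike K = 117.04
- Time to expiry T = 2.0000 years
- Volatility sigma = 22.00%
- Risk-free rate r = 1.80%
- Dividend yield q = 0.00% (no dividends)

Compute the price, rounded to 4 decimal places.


d1 = (ln(S/K) + (r - q + 0.5*sigma^2) * T) / (sigma * sqrt(T)) = 0.09546349
d2 = d1 - sigma * sqrt(T) = -0.21566350
exp(-rT) = 0.96464029; exp(-qT) = 1.00000000
P = K * exp(-rT) * N(-d2) - S_0 * exp(-qT) * N(-d1)
N(-d1) = 0.46197335; N(-d2) = 0.58537497
P = 117.0400 * 0.96464029 * 0.58537497 - 110.8100 * 1.00000000 * 0.46197335 = 14.8984

Answer: Price = 14.8984


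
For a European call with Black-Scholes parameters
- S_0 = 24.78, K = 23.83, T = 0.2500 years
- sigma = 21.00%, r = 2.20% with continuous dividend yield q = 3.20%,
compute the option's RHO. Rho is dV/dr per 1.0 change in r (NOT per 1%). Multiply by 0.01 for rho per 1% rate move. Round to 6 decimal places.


Answer: Rho = 3.651952

Derivation:
d1 = 0.4009912866; d2 = 0.2959912866
phi(d1) = 0.3681239639; exp(-qT) = 0.9920319148; exp(-rT) = 0.9945150973
N(d2) = 0.6163816321
Rho = K*T*exp(-rT)*N(d2) = 23.8300 * 0.2500 * 0.9945150973 * 0.6163816321 = 3.651952


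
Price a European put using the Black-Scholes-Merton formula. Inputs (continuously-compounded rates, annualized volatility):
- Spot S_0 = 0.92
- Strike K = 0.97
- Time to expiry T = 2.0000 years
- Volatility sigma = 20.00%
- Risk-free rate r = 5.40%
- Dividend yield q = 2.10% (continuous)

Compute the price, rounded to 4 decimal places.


d1 = (ln(S/K) + (r - q + 0.5*sigma^2) * T) / (sigma * sqrt(T)) = 0.18765765
d2 = d1 - sigma * sqrt(T) = -0.09518506
exp(-rT) = 0.89762760; exp(-qT) = 0.95886978
P = K * exp(-rT) * N(-d2) - S_0 * exp(-qT) * N(-d1)
N(-d1) = 0.42557252; N(-d2) = 0.53791608
P = 0.9700 * 0.89762760 * 0.53791608 - 0.9200 * 0.95886978 * 0.42557252 = 0.0929

Answer: Price = 0.0929


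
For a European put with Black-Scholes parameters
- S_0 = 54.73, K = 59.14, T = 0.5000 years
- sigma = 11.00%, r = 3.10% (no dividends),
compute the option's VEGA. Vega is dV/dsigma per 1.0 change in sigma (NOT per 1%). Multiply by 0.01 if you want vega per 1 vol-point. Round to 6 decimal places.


Answer: Vega = 11.582571

Derivation:
d1 = -0.7581535817; d2 = -0.8359353276
phi(d1) = 0.2992915910; exp(-qT) = 1.0000000000; exp(-rT) = 0.9846195068
Vega = S * exp(-qT) * phi(d1) * sqrt(T) = 54.7300 * 1.0000000000 * 0.2992915910 * 0.7071067812 = 11.582571


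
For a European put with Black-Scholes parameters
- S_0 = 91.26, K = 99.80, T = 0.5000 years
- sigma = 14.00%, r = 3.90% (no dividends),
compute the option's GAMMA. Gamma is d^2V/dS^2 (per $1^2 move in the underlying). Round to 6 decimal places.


Answer: Gamma = 0.035583

Derivation:
d1 = -0.6571608777; d2 = -0.7561558271
phi(d1) = 0.3214643131; exp(-qT) = 1.0000000000; exp(-rT) = 0.9806888952
Gamma = exp(-qT) * phi(d1) / (S * sigma * sqrt(T)) = 1.0000000000 * 0.3214643131 / (91.2600 * 0.1400 * 0.7071067812) = 0.035583


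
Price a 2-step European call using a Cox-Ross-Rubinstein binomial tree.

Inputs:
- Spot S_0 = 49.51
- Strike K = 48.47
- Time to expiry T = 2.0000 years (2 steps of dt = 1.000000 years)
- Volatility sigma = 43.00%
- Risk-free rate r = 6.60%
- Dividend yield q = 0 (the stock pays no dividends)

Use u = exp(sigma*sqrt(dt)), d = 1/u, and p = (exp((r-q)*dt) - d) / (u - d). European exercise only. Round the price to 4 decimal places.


dt = T/N = 1.000000
u = exp(sigma*sqrt(dt)) = 1.537258; d = 1/u = 0.650509
p = (exp((r-q)*dt) - d) / (u - d) = 0.471067
Discount per step: exp(-r*dt) = 0.936131
Stock lattice S(k, i) with i counting down-moves:
  k=0: S(0,0) = 49.5100
  k=1: S(1,0) = 76.1096; S(1,1) = 32.2067
  k=2: S(2,0) = 117.0001; S(2,1) = 49.5100; S(2,2) = 20.9508
Terminal payoffs V(N, i) = max(S_T - K, 0):
  V(2,0) = 68.530086; V(2,1) = 1.040000; V(2,2) = 0.000000
Backward induction: V(k, i) = exp(-r*dt) * [p * V(k+1, i) + (1-p) * V(k+1, i+1)].
  V(1,0) = exp(-r*dt) * [p*68.530086 + (1-p)*1.040000] = 30.735357
  V(1,1) = exp(-r*dt) * [p*1.040000 + (1-p)*0.000000] = 0.458619
  V(0,0) = exp(-r*dt) * [p*30.735357 + (1-p)*0.458619] = 13.780765

Answer: Price = V(0,0) = 13.7808


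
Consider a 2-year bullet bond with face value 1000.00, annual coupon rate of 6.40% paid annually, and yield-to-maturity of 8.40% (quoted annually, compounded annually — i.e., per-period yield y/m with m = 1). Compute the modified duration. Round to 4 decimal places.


Answer: Modified duration = 1.7885

Derivation:
Coupon per period c = face * coupon_rate / m = 64.000000
Periods per year m = 1; per-period yield y/m = 0.084000
Number of cashflows N = 2
Cashflows (t years, CF_t, discount factor 1/(1+y/m)^(m*t), PV):
  t = 1.0000: CF_t = 64.000000, DF = 0.922509, PV = 59.040590
  t = 2.0000: CF_t = 1064.000000, DF = 0.851023, PV = 905.488760
Price P = sum_t PV_t = 964.529350
First compute Macaulay numerator sum_t t * PV_t:
  t * PV_t at t = 1.0000: 59.040590
  t * PV_t at t = 2.0000: 1810.977519
Macaulay duration D = 1870.018110 / 964.529350 = 1.938788
Modified duration = D / (1 + y/m) = 1.938788 / (1 + 0.084000) = 1.788550


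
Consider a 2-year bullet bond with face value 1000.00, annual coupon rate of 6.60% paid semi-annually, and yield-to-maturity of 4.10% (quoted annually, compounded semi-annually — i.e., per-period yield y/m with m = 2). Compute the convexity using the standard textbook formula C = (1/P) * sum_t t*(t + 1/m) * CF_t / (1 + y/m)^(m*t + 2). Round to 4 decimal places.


Coupon per period c = face * coupon_rate / m = 33.000000
Periods per year m = 2; per-period yield y/m = 0.020500
Number of cashflows N = 4
Cashflows (t years, CF_t, discount factor 1/(1+y/m)^(m*t), PV):
  t = 0.5000: CF_t = 33.000000, DF = 0.979912, PV = 32.337090
  t = 1.0000: CF_t = 33.000000, DF = 0.960227, PV = 31.687496
  t = 1.5000: CF_t = 33.000000, DF = 0.940938, PV = 31.050951
  t = 2.0000: CF_t = 1033.000000, DF = 0.922036, PV = 952.463376
Price P = sum_t PV_t = 1047.538913
Convexity numerator sum_t t*(t + 1/m) * CF_t / (1+y/m)^(m*t + 2):
  t = 0.5000: term = 15.525476
  t = 1.0000: term = 45.640791
  t = 1.5000: term = 89.447900
  t = 2.0000: term = 4572.905972
Convexity = (1/P) * sum = 4723.520139 / 1047.538913 = 4.509160

Answer: Convexity = 4.5092


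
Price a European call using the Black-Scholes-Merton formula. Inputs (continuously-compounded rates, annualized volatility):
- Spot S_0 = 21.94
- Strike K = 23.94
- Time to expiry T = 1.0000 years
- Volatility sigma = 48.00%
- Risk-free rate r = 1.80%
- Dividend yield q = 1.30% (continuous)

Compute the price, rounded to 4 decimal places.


d1 = (ln(S/K) + (r - q + 0.5*sigma^2) * T) / (sigma * sqrt(T)) = 0.06866824
d2 = d1 - sigma * sqrt(T) = -0.41133176
exp(-rT) = 0.98216103; exp(-qT) = 0.98708414
C = S_0 * exp(-qT) * N(d1) - K * exp(-rT) * N(d2)
N(d1) = 0.52737315; N(d2) = 0.34041464
C = 21.9400 * 0.98708414 * 0.52737315 - 23.9400 * 0.98216103 * 0.34041464 = 3.4170

Answer: Price = 3.4170


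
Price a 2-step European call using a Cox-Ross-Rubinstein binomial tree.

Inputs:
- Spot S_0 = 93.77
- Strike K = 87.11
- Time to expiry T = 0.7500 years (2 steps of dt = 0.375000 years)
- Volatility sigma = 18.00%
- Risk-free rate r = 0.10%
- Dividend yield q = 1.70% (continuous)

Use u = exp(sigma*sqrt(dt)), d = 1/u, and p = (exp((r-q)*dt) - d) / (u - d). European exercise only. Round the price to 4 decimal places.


dt = T/N = 0.375000
u = exp(sigma*sqrt(dt)) = 1.116532; d = 1/u = 0.895631
p = (exp((r-q)*dt) - d) / (u - d) = 0.445391
Discount per step: exp(-r*dt) = 0.999625
Stock lattice S(k, i) with i counting down-moves:
  k=0: S(0,0) = 93.7700
  k=1: S(1,0) = 104.6972; S(1,1) = 83.9833
  k=2: S(2,0) = 116.8977; S(2,1) = 93.7700; S(2,2) = 75.2180
Terminal payoffs V(N, i) = max(S_T - K, 0):
  V(2,0) = 29.787684; V(2,1) = 6.660000; V(2,2) = 0.000000
Backward induction: V(k, i) = exp(-r*dt) * [p * V(k+1, i) + (1-p) * V(k+1, i+1)].
  V(1,0) = exp(-r*dt) * [p*29.787684 + (1-p)*6.660000] = 16.954501
  V(1,1) = exp(-r*dt) * [p*6.660000 + (1-p)*0.000000] = 2.965191
  V(0,0) = exp(-r*dt) * [p*16.954501 + (1-p)*2.965191] = 9.192455

Answer: Price = V(0,0) = 9.1925
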